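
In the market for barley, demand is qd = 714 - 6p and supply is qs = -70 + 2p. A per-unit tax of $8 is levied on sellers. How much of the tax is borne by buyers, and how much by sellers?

Pre-tax equilibrium: p* = 98, q* = 126.
Tax on sellers shifts supply to qs = -70 + 2(p − 8) = -86 + 2p.
714 - 6p = -86 + 2p gives buyer price pb = 100; sellers receive ps = 100 − 8 = 92.
New quantity: q = 714 − 6(100) = 114.
Buyer burden = 100 − 98 = 2; seller burden = 98 − 92 = 6.

Buyers bear $2, sellers bear $6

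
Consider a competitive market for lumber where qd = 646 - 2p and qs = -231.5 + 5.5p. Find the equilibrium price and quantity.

p* = 117, q* = 412

Set qd = qs: 646 - 2p = -231.5 + 5.5p.
877.5 = 7.5p, so p* = 117.
q* = 646 − 2(117) = 412.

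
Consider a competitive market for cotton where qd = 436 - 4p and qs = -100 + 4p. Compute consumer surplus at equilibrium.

Consumer surplus = 3528

Equilibrium: 436 - 4p = -100 + 4p gives p* = 67, q* = 168.
Demand choke price (qd = 0): p = 109.
CS = ½(109 − 67)(168) = 3528.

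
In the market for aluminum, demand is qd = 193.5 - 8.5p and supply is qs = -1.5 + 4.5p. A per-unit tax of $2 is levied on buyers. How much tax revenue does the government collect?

Tax revenue = 1563/13

Pre-tax equilibrium: p* = 15, q* = 66.
Tax on buyers shifts demand to qd = 193.5 − 8.5(p + 2) = 176.5 - 8.5p.
176.5 - 8.5p = -1.5 + 4.5p gives seller price ps = 178/13; buyers pay pb = 178/13 + 2 = 204/13.
New quantity: q = 193.5 − 8.5(204/13) = 1563/26.
Revenue = 2 × 1563/26 = 1563/13.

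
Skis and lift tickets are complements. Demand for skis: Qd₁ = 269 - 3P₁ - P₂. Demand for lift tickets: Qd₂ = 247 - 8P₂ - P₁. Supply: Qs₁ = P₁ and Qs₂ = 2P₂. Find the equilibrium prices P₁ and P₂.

P₁ = 2443/39, P₂ = 719/39

Market 1: 269 - 3P₁ - P₂ = P₁ → 4P₁ + P₂ = 269.
Market 2: 10P₂ + P₁ = 247.
Eliminating P₂: 10×(1) − 1×(2) gives 39P₁ = 2443, so P₁ = 2443/39.
Back-substitute into (2): P₂ = (247 − 1×2443/39) / 10 = 719/39.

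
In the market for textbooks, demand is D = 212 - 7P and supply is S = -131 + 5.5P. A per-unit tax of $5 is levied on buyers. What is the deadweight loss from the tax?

Deadweight loss = 38.5

Pre-tax equilibrium: P* = 27.44, Q* = 19.92.
Tax on buyers shifts demand to D = 212 − 7(P + 5) = 177 - 7P.
177 - 7P = -131 + 5.5P gives seller price Ps = 24.64; buyers pay Pb = 24.64 + 5 = 29.64.
New quantity: Q = 212 − 7(29.64) = 4.52.
DWL = ½ × 5 × (19.92 − 4.52) = 38.5.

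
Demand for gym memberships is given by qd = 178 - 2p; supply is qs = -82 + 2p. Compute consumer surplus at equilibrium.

Equilibrium: 178 - 2p = -82 + 2p gives p* = 65, q* = 48.
Demand choke price (qd = 0): p = 89.
CS = ½(89 − 65)(48) = 576.

Consumer surplus = 576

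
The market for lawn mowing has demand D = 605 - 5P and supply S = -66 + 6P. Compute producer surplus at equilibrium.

Producer surplus = 7500

Equilibrium: 605 - 5P = -66 + 6P gives P* = 61, Q* = 300.
Supply starts at P = 11 (where S = 0).
PS = ½(61 − 11)(300) = 7500.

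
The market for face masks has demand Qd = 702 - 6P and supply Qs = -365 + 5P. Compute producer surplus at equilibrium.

Producer surplus = 1440

Equilibrium: 702 - 6P = -365 + 5P gives P* = 97, Q* = 120.
Supply starts at P = 73 (where Qs = 0).
PS = ½(97 − 73)(120) = 1440.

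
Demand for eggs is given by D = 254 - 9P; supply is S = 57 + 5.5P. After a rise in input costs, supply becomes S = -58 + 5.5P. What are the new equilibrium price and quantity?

Original equilibrium: P* = 394/29, Q* = 3820/29.
New equilibrium: 254 - 9P = -58 + 5.5P, so 312 = 14.5P and P' = 624/29; Q' = 254 − 9(624/29) = 1750/29.

P' = 624/29, Q' = 1750/29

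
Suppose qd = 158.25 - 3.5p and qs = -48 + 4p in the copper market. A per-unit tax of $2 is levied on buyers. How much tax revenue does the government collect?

Tax revenue = 1748/15

Pre-tax equilibrium: p* = 27.5, q* = 62.
Tax on buyers shifts demand to qd = 158.25 − 3.5(p + 2) = 151.25 - 3.5p.
151.25 - 3.5p = -48 + 4p gives seller price ps = 797/30; buyers pay pb = 797/30 + 2 = 857/30.
New quantity: q = 158.25 − 3.5(857/30) = 874/15.
Revenue = 2 × 874/15 = 1748/15.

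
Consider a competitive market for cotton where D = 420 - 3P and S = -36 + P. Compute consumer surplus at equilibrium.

Equilibrium: 420 - 3P = -36 + P gives P* = 114, Q* = 78.
Demand choke price (D = 0): P = 140.
CS = ½(140 − 114)(78) = 1014.

Consumer surplus = 1014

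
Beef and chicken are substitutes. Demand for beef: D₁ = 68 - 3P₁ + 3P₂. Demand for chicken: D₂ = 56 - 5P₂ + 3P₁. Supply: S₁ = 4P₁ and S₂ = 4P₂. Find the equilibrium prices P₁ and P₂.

Market 1: 68 - 3P₁ + 3P₂ = 4P₁ → 7P₁ - 3P₂ = 68.
Market 2: 9P₂ - 3P₁ = 56.
Eliminating P₂: 9×(1) + 3×(2) gives 54P₁ = 780, so P₁ = 130/9.
Back-substitute into (2): P₂ = (56 + 3×130/9) / 9 = 298/27.

P₁ = 130/9, P₂ = 298/27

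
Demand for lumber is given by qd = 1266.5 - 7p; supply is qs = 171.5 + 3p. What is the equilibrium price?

p* = 109.5

Set qd = qs: 1266.5 - 7p = 171.5 + 3p.
1095 = 10p, so p* = 109.5.
q* = 1266.5 − 7(109.5) = 500.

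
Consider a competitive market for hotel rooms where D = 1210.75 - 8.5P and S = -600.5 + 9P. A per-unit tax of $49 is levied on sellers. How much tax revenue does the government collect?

Pre-tax equilibrium: P* = 103.5, Q* = 331.
Tax on sellers shifts supply to S = -600.5 + 9(P − 49) = -1041.5 + 9P.
1210.75 - 8.5P = -1041.5 + 9P gives buyer price Pb = 128.7; sellers receive Ps = 128.7 − 49 = 79.7.
New quantity: Q = 1210.75 − 8.5(128.7) = 116.8.
Revenue = 49 × 116.8 = 5723.2.

Tax revenue = 5723.2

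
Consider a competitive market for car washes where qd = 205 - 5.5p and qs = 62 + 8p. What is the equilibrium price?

p* = 286/27

Set qd = qs: 205 - 5.5p = 62 + 8p.
143 = 13.5p, so p* = 286/27.
q* = 205 − 5.5(286/27) = 3962/27.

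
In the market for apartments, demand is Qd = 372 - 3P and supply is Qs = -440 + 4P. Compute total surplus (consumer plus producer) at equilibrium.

Total surplus = 168

Equilibrium: 372 - 3P = -440 + 4P gives P* = 116, Q* = 24.
Demand choke price: P = 124; supply starts at P = 110.
CS = ½(124 − 116)(24) = 96; PS = ½(116 − 110)(24) = 72.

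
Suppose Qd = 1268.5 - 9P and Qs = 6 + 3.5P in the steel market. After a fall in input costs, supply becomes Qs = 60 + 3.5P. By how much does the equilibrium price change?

Original equilibrium: P* = 101, Q* = 359.5.
New equilibrium: 1268.5 - 9P = 60 + 3.5P, so 1208.5 = 12.5P and P' = 96.68; Q' = 1268.5 − 9(96.68) = 398.38.
Change in price: 96.68 − 101 = -4.32.

ΔP = -4.32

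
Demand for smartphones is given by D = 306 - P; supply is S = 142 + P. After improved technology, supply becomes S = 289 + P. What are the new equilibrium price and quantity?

P' = 8.5, Q' = 297.5

Original equilibrium: P* = 82, Q* = 224.
New equilibrium: 306 - P = 289 + P, so 17 = 2P and P' = 8.5; Q' = 306 − 1(8.5) = 297.5.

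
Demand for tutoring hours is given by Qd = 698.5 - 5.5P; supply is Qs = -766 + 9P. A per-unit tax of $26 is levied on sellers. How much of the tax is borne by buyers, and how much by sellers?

Buyers bear 468/29, sellers bear 286/29

Pre-tax equilibrium: P* = 101, Q* = 143.
Tax on sellers shifts supply to Qs = -766 + 9(P − 26) = -1000 + 9P.
698.5 - 5.5P = -1000 + 9P gives buyer price Pb = 3397/29; sellers receive Ps = 3397/29 − 26 = 2643/29.
New quantity: Q = 698.5 − 5.5(3397/29) = 1573/29.
Buyer burden = 3397/29 − 101 = 468/29; seller burden = 101 − 2643/29 = 286/29.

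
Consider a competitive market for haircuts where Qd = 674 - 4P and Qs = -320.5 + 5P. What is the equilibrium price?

Set Qd = Qs: 674 - 4P = -320.5 + 5P.
994.5 = 9P, so P* = 110.5.
Q* = 674 − 4(110.5) = 232.

P* = 110.5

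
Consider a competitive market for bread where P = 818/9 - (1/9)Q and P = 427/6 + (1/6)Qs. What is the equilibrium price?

Set the two price expressions equal: 818/9 - (1/9)Q = 427/6 + (1/6)Q.
355/18 = (5/18)Q, so Q* = 71.
P* = 818/9 − (1/9)(71) = 83.

P* = 83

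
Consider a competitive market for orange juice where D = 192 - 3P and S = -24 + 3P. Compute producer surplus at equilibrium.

Equilibrium: 192 - 3P = -24 + 3P gives P* = 36, Q* = 84.
Supply starts at P = 8 (where S = 0).
PS = ½(36 − 8)(84) = 1176.

Producer surplus = 1176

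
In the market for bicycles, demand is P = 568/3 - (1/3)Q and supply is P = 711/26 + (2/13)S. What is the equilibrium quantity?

Set the two price expressions equal: 568/3 - (1/3)Q = 711/26 + (2/13)Q.
12635/78 = (19/39)Q, so Q* = 332.5.
P* = 568/3 − (1/3)(332.5) = 78.5.

Q* = 332.5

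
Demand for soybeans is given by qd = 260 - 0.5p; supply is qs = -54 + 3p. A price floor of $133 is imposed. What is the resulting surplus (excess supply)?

Surplus = 151.5

Equilibrium price would be p* = 628/7, so the floor at 133 binds.
At p = 133: qd = 193.5, qs = 345.
Surplus = 345 − 193.5 = 151.5.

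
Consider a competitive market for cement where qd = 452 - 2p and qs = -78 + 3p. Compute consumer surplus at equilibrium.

Equilibrium: 452 - 2p = -78 + 3p gives p* = 106, q* = 240.
Demand choke price (qd = 0): p = 226.
CS = ½(226 − 106)(240) = 14400.

Consumer surplus = 14400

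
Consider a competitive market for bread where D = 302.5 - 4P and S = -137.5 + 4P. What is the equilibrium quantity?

Q* = 82.5

Set D = S: 302.5 - 4P = -137.5 + 4P.
440 = 8P, so P* = 55.
Q* = 302.5 − 4(55) = 82.5.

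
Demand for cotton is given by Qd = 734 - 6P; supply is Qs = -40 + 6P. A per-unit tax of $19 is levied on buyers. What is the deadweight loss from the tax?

Pre-tax equilibrium: P* = 64.5, Q* = 347.
Tax on buyers shifts demand to Qd = 734 − 6(P + 19) = 620 - 6P.
620 - 6P = -40 + 6P gives seller price Ps = 55; buyers pay Pb = 55 + 19 = 74.
New quantity: Q = 734 − 6(74) = 290.
DWL = ½ × 19 × (347 − 290) = 541.5.

Deadweight loss = 541.5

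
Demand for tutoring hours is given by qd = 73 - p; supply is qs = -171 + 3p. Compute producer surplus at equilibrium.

Producer surplus = 24

Equilibrium: 73 - p = -171 + 3p gives p* = 61, q* = 12.
Supply starts at p = 57 (where qs = 0).
PS = ½(61 − 57)(12) = 24.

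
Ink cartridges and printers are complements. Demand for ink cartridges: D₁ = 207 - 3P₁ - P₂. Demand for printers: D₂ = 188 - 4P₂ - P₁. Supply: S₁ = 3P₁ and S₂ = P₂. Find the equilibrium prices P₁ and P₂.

P₁ = 847/29, P₂ = 921/29

Market 1: 207 - 3P₁ - P₂ = 3P₁ → 6P₁ + P₂ = 207.
Market 2: 5P₂ + P₁ = 188.
Eliminating P₂: 5×(1) − 1×(2) gives 29P₁ = 847, so P₁ = 847/29.
Back-substitute into (2): P₂ = (188 − 1×847/29) / 5 = 921/29.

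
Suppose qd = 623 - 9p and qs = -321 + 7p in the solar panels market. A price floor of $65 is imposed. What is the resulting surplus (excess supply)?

Equilibrium price would be p* = 59, so the floor at 65 binds.
At p = 65: qd = 38, qs = 134.
Surplus = 134 − 38 = 96.

Surplus = 96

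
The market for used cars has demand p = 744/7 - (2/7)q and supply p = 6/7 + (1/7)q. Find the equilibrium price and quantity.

Set the two price expressions equal: 744/7 - (2/7)q = 6/7 + (1/7)q.
738/7 = (3/7)q, so q* = 246.
p* = 744/7 − (2/7)(246) = 36.

p* = 36, q* = 246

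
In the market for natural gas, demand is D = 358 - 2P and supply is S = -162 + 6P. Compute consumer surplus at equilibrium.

Equilibrium: 358 - 2P = -162 + 6P gives P* = 65, Q* = 228.
Demand choke price (D = 0): P = 179.
CS = ½(179 − 65)(228) = 12996.

Consumer surplus = 12996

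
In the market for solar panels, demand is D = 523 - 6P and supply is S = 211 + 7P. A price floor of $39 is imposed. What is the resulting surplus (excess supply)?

Equilibrium price would be P* = 24, so the floor at 39 binds.
At P = 39: D = 289, S = 484.
Surplus = 484 − 289 = 195.

Surplus = 195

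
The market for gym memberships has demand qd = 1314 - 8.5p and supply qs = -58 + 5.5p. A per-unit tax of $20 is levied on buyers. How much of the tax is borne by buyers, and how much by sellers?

Pre-tax equilibrium: p* = 98, q* = 481.
Tax on buyers shifts demand to qd = 1314 − 8.5(p + 20) = 1144 - 8.5p.
1144 - 8.5p = -58 + 5.5p gives seller price ps = 601/7; buyers pay pb = 601/7 + 20 = 741/7.
New quantity: q = 1314 − 8.5(741/7) = 5799/14.
Buyer burden = 741/7 − 98 = 55/7; seller burden = 98 − 601/7 = 85/7.

Buyers bear 55/7, sellers bear 85/7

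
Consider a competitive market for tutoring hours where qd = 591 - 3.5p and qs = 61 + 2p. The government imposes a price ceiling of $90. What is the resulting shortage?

Equilibrium price would be p* = 1060/11, so the ceiling at 90 binds.
At p = 90: qd = 591 − 3.5(90) = 276, qs = 61 + 2(90) = 241.
Shortage = 276 − 241 = 35.

Shortage = 35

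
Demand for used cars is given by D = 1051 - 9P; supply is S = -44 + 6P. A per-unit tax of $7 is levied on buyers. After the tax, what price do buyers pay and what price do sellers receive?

Pre-tax equilibrium: P* = 73, Q* = 394.
Tax on buyers shifts demand to D = 1051 − 9(P + 7) = 988 - 9P.
988 - 9P = -44 + 6P gives seller price Ps = 68.8; buyers pay Pb = 68.8 + 7 = 75.8.
New quantity: Q = 1051 − 9(75.8) = 368.8.

Buyers pay $75.8, sellers receive $68.8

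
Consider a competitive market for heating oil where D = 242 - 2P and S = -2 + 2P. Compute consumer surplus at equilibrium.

Equilibrium: 242 - 2P = -2 + 2P gives P* = 61, Q* = 120.
Demand choke price (D = 0): P = 121.
CS = ½(121 − 61)(120) = 3600.

Consumer surplus = 3600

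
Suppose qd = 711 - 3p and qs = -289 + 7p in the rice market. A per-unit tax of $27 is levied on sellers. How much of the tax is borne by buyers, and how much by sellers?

Buyers bear $18.9, sellers bear $8.1

Pre-tax equilibrium: p* = 100, q* = 411.
Tax on sellers shifts supply to qs = -289 + 7(p − 27) = -478 + 7p.
711 - 3p = -478 + 7p gives buyer price pb = 118.9; sellers receive ps = 118.9 − 27 = 91.9.
New quantity: q = 711 − 3(118.9) = 354.3.
Buyer burden = 118.9 − 100 = 18.9; seller burden = 100 − 91.9 = 8.1.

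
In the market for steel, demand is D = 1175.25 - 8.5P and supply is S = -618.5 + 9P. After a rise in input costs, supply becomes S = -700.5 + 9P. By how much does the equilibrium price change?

Original equilibrium: P* = 102.5, Q* = 304.
New equilibrium: 1175.25 - 8.5P = -700.5 + 9P, so 1875.75 = 17.5P and P' = 7503/70; Q' = 1175.25 − 8.5(7503/70) = 9246/35.
Change in price: 7503/70 − 102.5 = 164/35.

ΔP = 164/35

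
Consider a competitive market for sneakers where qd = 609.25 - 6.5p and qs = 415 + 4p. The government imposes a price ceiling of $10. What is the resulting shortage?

Shortage = 89.25

Equilibrium price would be p* = 18.5, so the ceiling at 10 binds.
At p = 10: qd = 609.25 − 6.5(10) = 544.25, qs = 415 + 4(10) = 455.
Shortage = 544.25 − 455 = 89.25.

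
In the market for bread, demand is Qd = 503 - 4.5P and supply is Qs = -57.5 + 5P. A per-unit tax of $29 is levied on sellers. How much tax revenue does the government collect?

Tax revenue = 186035/38

Pre-tax equilibrium: P* = 59, Q* = 237.5.
Tax on sellers shifts supply to Qs = -57.5 + 5(P − 29) = -202.5 + 5P.
503 - 4.5P = -202.5 + 5P gives buyer price Pb = 1411/19; sellers receive Ps = 1411/19 − 29 = 860/19.
New quantity: Q = 503 − 4.5(1411/19) = 6415/38.
Revenue = 29 × 6415/38 = 186035/38.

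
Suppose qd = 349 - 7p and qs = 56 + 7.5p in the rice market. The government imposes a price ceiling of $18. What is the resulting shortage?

Equilibrium price would be p* = 586/29, so the ceiling at 18 binds.
At p = 18: qd = 349 − 7(18) = 223, qs = 56 + 7.5(18) = 191.
Shortage = 223 − 191 = 32.

Shortage = 32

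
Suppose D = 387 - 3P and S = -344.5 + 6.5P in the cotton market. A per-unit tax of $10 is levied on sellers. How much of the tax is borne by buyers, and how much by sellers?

Pre-tax equilibrium: P* = 77, Q* = 156.
Tax on sellers shifts supply to S = -344.5 + 6.5(P − 10) = -409.5 + 6.5P.
387 - 3P = -409.5 + 6.5P gives buyer price Pb = 1593/19; sellers receive Ps = 1593/19 − 10 = 1403/19.
New quantity: Q = 387 − 3(1593/19) = 2574/19.
Buyer burden = 1593/19 − 77 = 130/19; seller burden = 77 − 1403/19 = 60/19.

Buyers bear 130/19, sellers bear 60/19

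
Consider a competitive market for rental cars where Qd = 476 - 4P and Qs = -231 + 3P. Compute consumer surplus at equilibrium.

Equilibrium: 476 - 4P = -231 + 3P gives P* = 101, Q* = 72.
Demand choke price (Qd = 0): P = 119.
CS = ½(119 − 101)(72) = 648.

Consumer surplus = 648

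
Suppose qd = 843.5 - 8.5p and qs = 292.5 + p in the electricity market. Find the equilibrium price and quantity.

p* = 58, q* = 350.5

Set qd = qs: 843.5 - 8.5p = 292.5 + p.
551 = 9.5p, so p* = 58.
q* = 843.5 − 8.5(58) = 350.5.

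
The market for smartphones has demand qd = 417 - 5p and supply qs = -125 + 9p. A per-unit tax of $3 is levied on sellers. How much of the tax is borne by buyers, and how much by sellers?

Pre-tax equilibrium: p* = 271/7, q* = 1564/7.
Tax on sellers shifts supply to qs = -125 + 9(p − 3) = -152 + 9p.
417 - 5p = -152 + 9p gives buyer price pb = 569/14; sellers receive ps = 569/14 − 3 = 527/14.
New quantity: q = 417 − 5(569/14) = 2993/14.
Buyer burden = 569/14 − 271/7 = 27/14; seller burden = 271/7 − 527/14 = 15/14.

Buyers bear 27/14, sellers bear 15/14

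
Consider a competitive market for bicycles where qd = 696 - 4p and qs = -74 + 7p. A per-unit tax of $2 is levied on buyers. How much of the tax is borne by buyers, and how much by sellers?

Pre-tax equilibrium: p* = 70, q* = 416.
Tax on buyers shifts demand to qd = 696 − 4(p + 2) = 688 - 4p.
688 - 4p = -74 + 7p gives seller price ps = 762/11; buyers pay pb = 762/11 + 2 = 784/11.
New quantity: q = 696 − 4(784/11) = 4520/11.
Buyer burden = 784/11 − 70 = 14/11; seller burden = 70 − 762/11 = 8/11.

Buyers bear 14/11, sellers bear 8/11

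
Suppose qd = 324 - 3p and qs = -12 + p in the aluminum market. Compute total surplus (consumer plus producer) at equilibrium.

Total surplus = 3456

Equilibrium: 324 - 3p = -12 + p gives p* = 84, q* = 72.
Demand choke price: p = 108; supply starts at p = 12.
CS = ½(108 − 84)(72) = 864; PS = ½(84 − 12)(72) = 2592.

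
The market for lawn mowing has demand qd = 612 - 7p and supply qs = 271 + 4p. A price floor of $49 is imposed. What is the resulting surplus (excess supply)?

Equilibrium price would be p* = 31, so the floor at 49 binds.
At p = 49: qd = 269, qs = 467.
Surplus = 467 − 269 = 198.

Surplus = 198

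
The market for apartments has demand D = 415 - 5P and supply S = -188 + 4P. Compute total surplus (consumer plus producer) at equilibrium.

Total surplus = 1440

Equilibrium: 415 - 5P = -188 + 4P gives P* = 67, Q* = 80.
Demand choke price: P = 83; supply starts at P = 47.
CS = ½(83 − 67)(80) = 640; PS = ½(67 − 47)(80) = 800.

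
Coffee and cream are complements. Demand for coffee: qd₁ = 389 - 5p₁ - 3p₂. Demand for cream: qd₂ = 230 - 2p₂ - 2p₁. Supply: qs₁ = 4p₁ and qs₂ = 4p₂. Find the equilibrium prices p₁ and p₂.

Market 1: 389 - 5p₁ - 3p₂ = 4p₁ → 9p₁ + 3p₂ = 389.
Market 2: 6p₂ + 2p₁ = 230.
Eliminating p₂: 6×(1) − 3×(2) gives 48p₁ = 1644, so p₁ = 34.25.
Back-substitute into (2): p₂ = (230 − 2×34.25) / 6 = 323/12.

p₁ = 34.25, p₂ = 323/12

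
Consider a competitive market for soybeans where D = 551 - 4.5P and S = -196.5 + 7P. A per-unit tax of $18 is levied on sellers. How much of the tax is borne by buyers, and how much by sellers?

Buyers bear 252/23, sellers bear 162/23

Pre-tax equilibrium: P* = 65, Q* = 258.5.
Tax on sellers shifts supply to S = -196.5 + 7(P − 18) = -322.5 + 7P.
551 - 4.5P = -322.5 + 7P gives buyer price Pb = 1747/23; sellers receive Ps = 1747/23 − 18 = 1333/23.
New quantity: Q = 551 − 4.5(1747/23) = 9623/46.
Buyer burden = 1747/23 − 65 = 252/23; seller burden = 65 − 1333/23 = 162/23.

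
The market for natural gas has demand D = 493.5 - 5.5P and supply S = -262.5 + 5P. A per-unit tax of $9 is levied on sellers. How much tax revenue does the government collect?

Tax revenue = 9315/14

Pre-tax equilibrium: P* = 72, Q* = 97.5.
Tax on sellers shifts supply to S = -262.5 + 5(P − 9) = -307.5 + 5P.
493.5 - 5.5P = -307.5 + 5P gives buyer price Pb = 534/7; sellers receive Ps = 534/7 − 9 = 471/7.
New quantity: Q = 493.5 − 5.5(534/7) = 1035/14.
Revenue = 9 × 1035/14 = 9315/14.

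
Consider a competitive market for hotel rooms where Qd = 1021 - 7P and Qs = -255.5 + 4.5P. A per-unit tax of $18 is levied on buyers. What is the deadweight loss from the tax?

Pre-tax equilibrium: P* = 111, Q* = 244.
Tax on buyers shifts demand to Qd = 1021 − 7(P + 18) = 895 - 7P.
895 - 7P = -255.5 + 4.5P gives seller price Ps = 2301/23; buyers pay Pb = 2301/23 + 18 = 2715/23.
New quantity: Q = 1021 − 7(2715/23) = 4478/23.
DWL = ½ × 18 × (244 − 4478/23) = 10206/23.

Deadweight loss = 10206/23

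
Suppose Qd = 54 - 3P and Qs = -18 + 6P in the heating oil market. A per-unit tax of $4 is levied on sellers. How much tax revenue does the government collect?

Tax revenue = 88

Pre-tax equilibrium: P* = 8, Q* = 30.
Tax on sellers shifts supply to Qs = -18 + 6(P − 4) = -42 + 6P.
54 - 3P = -42 + 6P gives buyer price Pb = 32/3; sellers receive Ps = 32/3 − 4 = 20/3.
New quantity: Q = 54 − 3(32/3) = 22.
Revenue = 4 × 22 = 88.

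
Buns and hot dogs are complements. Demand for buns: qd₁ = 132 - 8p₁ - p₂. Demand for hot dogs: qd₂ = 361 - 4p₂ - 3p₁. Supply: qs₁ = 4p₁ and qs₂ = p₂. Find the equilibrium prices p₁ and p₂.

p₁ = 299/57, p₂ = 1312/19

Market 1: 132 - 8p₁ - p₂ = 4p₁ → 12p₁ + p₂ = 132.
Market 2: 5p₂ + 3p₁ = 361.
Eliminating p₂: 5×(1) − 1×(2) gives 57p₁ = 299, so p₁ = 299/57.
Back-substitute into (2): p₂ = (361 − 3×299/57) / 5 = 1312/19.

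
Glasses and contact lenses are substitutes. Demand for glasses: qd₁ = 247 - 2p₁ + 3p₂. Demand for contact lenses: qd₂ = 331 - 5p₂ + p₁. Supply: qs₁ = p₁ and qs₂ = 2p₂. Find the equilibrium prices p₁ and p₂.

Market 1: 247 - 2p₁ + 3p₂ = p₁ → 3p₁ - 3p₂ = 247.
Market 2: 7p₂ - p₁ = 331.
Eliminating p₂: 7×(1) + 3×(2) gives 18p₁ = 2722, so p₁ = 1361/9.
Back-substitute into (2): p₂ = (331 + 1×1361/9) / 7 = 620/9.

p₁ = 1361/9, p₂ = 620/9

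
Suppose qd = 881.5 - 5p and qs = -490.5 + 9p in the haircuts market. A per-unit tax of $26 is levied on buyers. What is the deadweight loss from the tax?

Pre-tax equilibrium: p* = 98, q* = 391.5.
Tax on buyers shifts demand to qd = 881.5 − 5(p + 26) = 751.5 - 5p.
751.5 - 5p = -490.5 + 9p gives seller price ps = 621/7; buyers pay pb = 621/7 + 26 = 803/7.
New quantity: q = 881.5 − 5(803/7) = 4311/14.
DWL = ½ × 26 × (391.5 − 4311/14) = 7605/7.

Deadweight loss = 7605/7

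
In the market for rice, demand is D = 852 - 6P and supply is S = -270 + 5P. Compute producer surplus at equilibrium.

Producer surplus = 5760

Equilibrium: 852 - 6P = -270 + 5P gives P* = 102, Q* = 240.
Supply starts at P = 54 (where S = 0).
PS = ½(102 − 54)(240) = 5760.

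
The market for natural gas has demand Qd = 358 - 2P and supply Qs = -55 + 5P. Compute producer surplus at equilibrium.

Equilibrium: 358 - 2P = -55 + 5P gives P* = 59, Q* = 240.
Supply starts at P = 11 (where Qs = 0).
PS = ½(59 − 11)(240) = 5760.

Producer surplus = 5760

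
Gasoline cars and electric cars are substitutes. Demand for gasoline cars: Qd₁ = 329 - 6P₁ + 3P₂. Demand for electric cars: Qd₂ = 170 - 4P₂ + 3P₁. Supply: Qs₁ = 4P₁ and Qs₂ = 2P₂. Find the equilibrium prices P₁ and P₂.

P₁ = 828/17, P₂ = 2687/51

Market 1: 329 - 6P₁ + 3P₂ = 4P₁ → 10P₁ - 3P₂ = 329.
Market 2: 6P₂ - 3P₁ = 170.
Eliminating P₂: 6×(1) + 3×(2) gives 51P₁ = 2484, so P₁ = 828/17.
Back-substitute into (2): P₂ = (170 + 3×828/17) / 6 = 2687/51.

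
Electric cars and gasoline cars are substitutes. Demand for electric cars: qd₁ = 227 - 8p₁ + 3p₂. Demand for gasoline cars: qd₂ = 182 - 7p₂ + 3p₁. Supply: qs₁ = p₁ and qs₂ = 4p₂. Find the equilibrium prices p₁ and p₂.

Market 1: 227 - 8p₁ + 3p₂ = p₁ → 9p₁ - 3p₂ = 227.
Market 2: 11p₂ - 3p₁ = 182.
Eliminating p₂: 11×(1) + 3×(2) gives 90p₁ = 3043, so p₁ = 3043/90.
Back-substitute into (2): p₂ = (182 + 3×3043/90) / 11 = 773/30.

p₁ = 3043/90, p₂ = 773/30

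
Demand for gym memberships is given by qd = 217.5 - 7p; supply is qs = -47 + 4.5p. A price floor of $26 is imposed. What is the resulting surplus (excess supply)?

Equilibrium price would be p* = 23, so the floor at 26 binds.
At p = 26: qd = 35.5, qs = 70.
Surplus = 70 − 35.5 = 34.5.

Surplus = 34.5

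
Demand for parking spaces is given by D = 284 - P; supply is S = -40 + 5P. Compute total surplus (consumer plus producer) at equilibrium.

Total surplus = 31740

Equilibrium: 284 - P = -40 + 5P gives P* = 54, Q* = 230.
Demand choke price: P = 284; supply starts at P = 8.
CS = ½(284 − 54)(230) = 26450; PS = ½(54 − 8)(230) = 5290.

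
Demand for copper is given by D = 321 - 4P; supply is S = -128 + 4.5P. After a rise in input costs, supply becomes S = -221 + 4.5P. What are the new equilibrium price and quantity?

Original equilibrium: P* = 898/17, Q* = 1865/17.
New equilibrium: 321 - 4P = -221 + 4.5P, so 542 = 8.5P and P' = 1084/17; Q' = 321 − 4(1084/17) = 1121/17.

P' = 1084/17, Q' = 1121/17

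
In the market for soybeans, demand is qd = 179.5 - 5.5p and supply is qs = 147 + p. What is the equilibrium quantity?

q* = 152

Set qd = qs: 179.5 - 5.5p = 147 + p.
32.5 = 6.5p, so p* = 5.
q* = 179.5 − 5.5(5) = 152.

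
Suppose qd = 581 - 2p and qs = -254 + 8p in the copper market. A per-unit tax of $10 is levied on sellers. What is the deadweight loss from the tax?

Deadweight loss = 80

Pre-tax equilibrium: p* = 83.5, q* = 414.
Tax on sellers shifts supply to qs = -254 + 8(p − 10) = -334 + 8p.
581 - 2p = -334 + 8p gives buyer price pb = 91.5; sellers receive ps = 91.5 − 10 = 81.5.
New quantity: q = 581 − 2(91.5) = 398.
DWL = ½ × 10 × (414 − 398) = 80.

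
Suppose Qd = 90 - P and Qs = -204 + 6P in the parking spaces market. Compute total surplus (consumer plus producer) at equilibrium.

Total surplus = 1344

Equilibrium: 90 - P = -204 + 6P gives P* = 42, Q* = 48.
Demand choke price: P = 90; supply starts at P = 34.
CS = ½(90 − 42)(48) = 1152; PS = ½(42 − 34)(48) = 192.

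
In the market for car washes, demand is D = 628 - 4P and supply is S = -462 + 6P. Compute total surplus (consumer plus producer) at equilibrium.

Total surplus = 7680

Equilibrium: 628 - 4P = -462 + 6P gives P* = 109, Q* = 192.
Demand choke price: P = 157; supply starts at P = 77.
CS = ½(157 − 109)(192) = 4608; PS = ½(109 − 77)(192) = 3072.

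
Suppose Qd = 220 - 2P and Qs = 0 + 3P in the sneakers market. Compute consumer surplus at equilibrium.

Consumer surplus = 4356

Equilibrium: 220 - 2P = 0 + 3P gives P* = 44, Q* = 132.
Demand choke price (Qd = 0): P = 110.
CS = ½(110 − 44)(132) = 4356.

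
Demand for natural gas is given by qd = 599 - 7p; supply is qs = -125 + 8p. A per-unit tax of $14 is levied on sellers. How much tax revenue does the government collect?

Tax revenue = 43862/15

Pre-tax equilibrium: p* = 724/15, q* = 3917/15.
Tax on sellers shifts supply to qs = -125 + 8(p − 14) = -237 + 8p.
599 - 7p = -237 + 8p gives buyer price pb = 836/15; sellers receive ps = 836/15 − 14 = 626/15.
New quantity: q = 599 − 7(836/15) = 3133/15.
Revenue = 14 × 3133/15 = 43862/15.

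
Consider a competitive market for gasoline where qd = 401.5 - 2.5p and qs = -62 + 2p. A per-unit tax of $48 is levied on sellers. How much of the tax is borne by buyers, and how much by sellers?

Pre-tax equilibrium: p* = 103, q* = 144.
Tax on sellers shifts supply to qs = -62 + 2(p − 48) = -158 + 2p.
401.5 - 2.5p = -158 + 2p gives buyer price pb = 373/3; sellers receive ps = 373/3 − 48 = 229/3.
New quantity: q = 401.5 − 2.5(373/3) = 272/3.
Buyer burden = 373/3 − 103 = 64/3; seller burden = 103 − 229/3 = 80/3.

Buyers bear 64/3, sellers bear 80/3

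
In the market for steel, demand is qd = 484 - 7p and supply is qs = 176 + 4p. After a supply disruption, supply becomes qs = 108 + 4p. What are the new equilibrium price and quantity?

p' = 376/11, q' = 2692/11

Original equilibrium: p* = 28, q* = 288.
New equilibrium: 484 - 7p = 108 + 4p, so 376 = 11p and p' = 376/11; q' = 484 − 7(376/11) = 2692/11.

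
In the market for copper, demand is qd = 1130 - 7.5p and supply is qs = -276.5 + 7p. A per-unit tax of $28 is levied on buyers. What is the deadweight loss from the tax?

Pre-tax equilibrium: p* = 97, q* = 402.5.
Tax on buyers shifts demand to qd = 1130 − 7.5(p + 28) = 920 - 7.5p.
920 - 7.5p = -276.5 + 7p gives seller price ps = 2393/29; buyers pay pb = 2393/29 + 28 = 3205/29.
New quantity: q = 1130 − 7.5(3205/29) = 17465/58.
DWL = ½ × 28 × (402.5 − 17465/58) = 41160/29.

Deadweight loss = 41160/29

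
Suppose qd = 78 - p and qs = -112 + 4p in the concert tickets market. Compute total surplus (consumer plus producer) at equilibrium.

Total surplus = 1000

Equilibrium: 78 - p = -112 + 4p gives p* = 38, q* = 40.
Demand choke price: p = 78; supply starts at p = 28.
CS = ½(78 − 38)(40) = 800; PS = ½(38 − 28)(40) = 200.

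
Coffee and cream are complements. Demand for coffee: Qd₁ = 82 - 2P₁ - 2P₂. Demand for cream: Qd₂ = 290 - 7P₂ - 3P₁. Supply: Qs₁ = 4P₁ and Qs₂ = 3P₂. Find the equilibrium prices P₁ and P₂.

P₁ = 40/9, P₂ = 83/3

Market 1: 82 - 2P₁ - 2P₂ = 4P₁ → 6P₁ + 2P₂ = 82.
Market 2: 10P₂ + 3P₁ = 290.
Eliminating P₂: 10×(1) − 2×(2) gives 54P₁ = 240, so P₁ = 40/9.
Back-substitute into (2): P₂ = (290 − 3×40/9) / 10 = 83/3.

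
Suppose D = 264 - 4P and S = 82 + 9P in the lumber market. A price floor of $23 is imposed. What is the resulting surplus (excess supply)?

Surplus = 117

Equilibrium price would be P* = 14, so the floor at 23 binds.
At P = 23: D = 172, S = 289.
Surplus = 289 − 172 = 117.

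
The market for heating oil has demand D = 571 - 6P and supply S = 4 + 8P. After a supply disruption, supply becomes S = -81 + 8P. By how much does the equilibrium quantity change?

Original equilibrium: P* = 40.5, Q* = 328.
New equilibrium: 571 - 6P = -81 + 8P, so 652 = 14P and P' = 326/7; Q' = 571 − 6(326/7) = 2041/7.
Change in quantity: 2041/7 − 328 = -255/7.

ΔQ = -255/7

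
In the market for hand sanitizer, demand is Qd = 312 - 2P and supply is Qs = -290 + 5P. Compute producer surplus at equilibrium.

Producer surplus = 1960

Equilibrium: 312 - 2P = -290 + 5P gives P* = 86, Q* = 140.
Supply starts at P = 58 (where Qs = 0).
PS = ½(86 − 58)(140) = 1960.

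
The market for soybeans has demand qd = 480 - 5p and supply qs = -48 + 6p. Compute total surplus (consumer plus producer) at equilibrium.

Total surplus = 10560

Equilibrium: 480 - 5p = -48 + 6p gives p* = 48, q* = 240.
Demand choke price: p = 96; supply starts at p = 8.
CS = ½(96 − 48)(240) = 5760; PS = ½(48 − 8)(240) = 4800.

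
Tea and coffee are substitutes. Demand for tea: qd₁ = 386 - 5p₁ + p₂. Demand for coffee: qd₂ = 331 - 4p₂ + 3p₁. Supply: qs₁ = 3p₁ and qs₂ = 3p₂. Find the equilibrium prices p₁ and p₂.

p₁ = 3033/53, p₂ = 3806/53

Market 1: 386 - 5p₁ + p₂ = 3p₁ → 8p₁ - p₂ = 386.
Market 2: 7p₂ - 3p₁ = 331.
Eliminating p₂: 7×(1) + 1×(2) gives 53p₁ = 3033, so p₁ = 3033/53.
Back-substitute into (2): p₂ = (331 + 3×3033/53) / 7 = 3806/53.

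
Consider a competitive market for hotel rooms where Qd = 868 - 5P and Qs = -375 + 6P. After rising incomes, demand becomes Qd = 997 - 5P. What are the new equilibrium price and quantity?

Original equilibrium: P* = 113, Q* = 303.
New equilibrium: 997 - 5P = -375 + 6P, so 1372 = 11P and P' = 1372/11; Q' = 997 − 5(1372/11) = 4107/11.

P' = 1372/11, Q' = 4107/11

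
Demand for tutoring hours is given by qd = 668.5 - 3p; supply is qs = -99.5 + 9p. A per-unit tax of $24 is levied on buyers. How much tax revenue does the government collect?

Tax revenue = 10140

Pre-tax equilibrium: p* = 64, q* = 476.5.
Tax on buyers shifts demand to qd = 668.5 − 3(p + 24) = 596.5 - 3p.
596.5 - 3p = -99.5 + 9p gives seller price ps = 58; buyers pay pb = 58 + 24 = 82.
New quantity: q = 668.5 − 3(82) = 422.5.
Revenue = 24 × 422.5 = 10140.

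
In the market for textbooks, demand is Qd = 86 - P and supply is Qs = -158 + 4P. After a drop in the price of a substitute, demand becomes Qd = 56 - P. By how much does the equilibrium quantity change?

Original equilibrium: P* = 48.8, Q* = 37.2.
New equilibrium: 56 - P = -158 + 4P, so 214 = 5P and P' = 42.8; Q' = 56 − 1(42.8) = 13.2.
Change in quantity: 13.2 − 37.2 = -24.

ΔQ = -24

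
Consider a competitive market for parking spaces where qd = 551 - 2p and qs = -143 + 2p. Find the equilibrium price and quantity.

p* = 173.5, q* = 204

Set qd = qs: 551 - 2p = -143 + 2p.
694 = 4p, so p* = 173.5.
q* = 551 − 2(173.5) = 204.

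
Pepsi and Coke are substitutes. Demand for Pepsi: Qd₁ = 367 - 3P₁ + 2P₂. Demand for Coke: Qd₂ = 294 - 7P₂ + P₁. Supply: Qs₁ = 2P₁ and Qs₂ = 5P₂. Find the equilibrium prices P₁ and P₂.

P₁ = 2496/29, P₂ = 1837/58

Market 1: 367 - 3P₁ + 2P₂ = 2P₁ → 5P₁ - 2P₂ = 367.
Market 2: 12P₂ - P₁ = 294.
Eliminating P₂: 12×(1) + 2×(2) gives 58P₁ = 4992, so P₁ = 2496/29.
Back-substitute into (2): P₂ = (294 + 1×2496/29) / 12 = 1837/58.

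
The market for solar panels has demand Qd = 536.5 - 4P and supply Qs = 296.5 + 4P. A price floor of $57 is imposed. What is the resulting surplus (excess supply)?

Surplus = 216

Equilibrium price would be P* = 30, so the floor at 57 binds.
At P = 57: Qd = 308.5, Qs = 524.5.
Surplus = 524.5 − 308.5 = 216.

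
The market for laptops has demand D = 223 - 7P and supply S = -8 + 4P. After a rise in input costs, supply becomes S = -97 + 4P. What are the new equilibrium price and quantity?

P' = 320/11, Q' = 213/11

Original equilibrium: P* = 21, Q* = 76.
New equilibrium: 223 - 7P = -97 + 4P, so 320 = 11P and P' = 320/11; Q' = 223 − 7(320/11) = 213/11.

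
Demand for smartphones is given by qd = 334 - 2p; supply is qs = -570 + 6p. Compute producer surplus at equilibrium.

Producer surplus = 972

Equilibrium: 334 - 2p = -570 + 6p gives p* = 113, q* = 108.
Supply starts at p = 95 (where qs = 0).
PS = ½(113 − 95)(108) = 972.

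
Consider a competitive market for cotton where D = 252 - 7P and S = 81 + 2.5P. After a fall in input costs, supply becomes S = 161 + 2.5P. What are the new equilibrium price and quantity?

Original equilibrium: P* = 18, Q* = 126.
New equilibrium: 252 - 7P = 161 + 2.5P, so 91 = 9.5P and P' = 182/19; Q' = 252 − 7(182/19) = 3514/19.

P' = 182/19, Q' = 3514/19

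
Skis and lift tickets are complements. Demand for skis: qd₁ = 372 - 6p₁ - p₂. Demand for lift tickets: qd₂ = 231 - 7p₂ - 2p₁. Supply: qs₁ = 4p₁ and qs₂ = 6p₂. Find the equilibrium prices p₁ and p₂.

p₁ = 35.9765625, p₂ = 12.234375

Market 1: 372 - 6p₁ - p₂ = 4p₁ → 10p₁ + p₂ = 372.
Market 2: 13p₂ + 2p₁ = 231.
Eliminating p₂: 13×(1) − 1×(2) gives 128p₁ = 4605, so p₁ = 35.9765625.
Back-substitute into (2): p₂ = (231 − 2×35.9765625) / 13 = 12.234375.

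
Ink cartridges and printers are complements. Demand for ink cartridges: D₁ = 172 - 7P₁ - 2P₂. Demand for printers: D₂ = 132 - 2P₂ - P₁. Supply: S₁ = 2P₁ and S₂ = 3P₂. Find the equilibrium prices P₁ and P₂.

P₁ = 596/43, P₂ = 1016/43

Market 1: 172 - 7P₁ - 2P₂ = 2P₁ → 9P₁ + 2P₂ = 172.
Market 2: 5P₂ + P₁ = 132.
Eliminating P₂: 5×(1) − 2×(2) gives 43P₁ = 596, so P₁ = 596/43.
Back-substitute into (2): P₂ = (132 − 1×596/43) / 5 = 1016/43.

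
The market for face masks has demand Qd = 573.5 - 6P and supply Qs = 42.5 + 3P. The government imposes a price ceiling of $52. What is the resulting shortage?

Equilibrium price would be P* = 59, so the ceiling at 52 binds.
At P = 52: Qd = 573.5 − 6(52) = 261.5, Qs = 42.5 + 3(52) = 198.5.
Shortage = 261.5 − 198.5 = 63.

Shortage = 63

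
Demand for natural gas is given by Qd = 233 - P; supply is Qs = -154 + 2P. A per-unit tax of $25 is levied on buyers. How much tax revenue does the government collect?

Tax revenue = 6550/3

Pre-tax equilibrium: P* = 129, Q* = 104.
Tax on buyers shifts demand to Qd = 233 − 1(P + 25) = 208 - P.
208 - P = -154 + 2P gives seller price Ps = 362/3; buyers pay Pb = 362/3 + 25 = 437/3.
New quantity: Q = 233 − 1(437/3) = 262/3.
Revenue = 25 × 262/3 = 6550/3.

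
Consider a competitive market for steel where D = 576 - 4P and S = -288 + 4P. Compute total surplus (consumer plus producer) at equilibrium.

Equilibrium: 576 - 4P = -288 + 4P gives P* = 108, Q* = 144.
Demand choke price: P = 144; supply starts at P = 72.
CS = ½(144 − 108)(144) = 2592; PS = ½(108 − 72)(144) = 2592.

Total surplus = 5184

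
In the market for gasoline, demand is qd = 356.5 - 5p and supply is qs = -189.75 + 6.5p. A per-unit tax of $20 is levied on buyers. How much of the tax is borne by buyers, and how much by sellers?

Pre-tax equilibrium: p* = 47.5, q* = 119.
Tax on buyers shifts demand to qd = 356.5 − 5(p + 20) = 256.5 - 5p.
256.5 - 5p = -189.75 + 6.5p gives seller price ps = 1785/46; buyers pay pb = 1785/46 + 20 = 2705/46.
New quantity: q = 356.5 − 5(2705/46) = 1437/23.
Buyer burden = 2705/46 − 47.5 = 260/23; seller burden = 47.5 − 1785/46 = 200/23.

Buyers bear 260/23, sellers bear 200/23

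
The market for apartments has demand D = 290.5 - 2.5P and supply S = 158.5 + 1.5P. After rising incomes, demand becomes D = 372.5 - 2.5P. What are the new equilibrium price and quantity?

P' = 53.5, Q' = 238.75

Original equilibrium: P* = 33, Q* = 208.
New equilibrium: 372.5 - 2.5P = 158.5 + 1.5P, so 214 = 4P and P' = 53.5; Q' = 372.5 − 2.5(53.5) = 238.75.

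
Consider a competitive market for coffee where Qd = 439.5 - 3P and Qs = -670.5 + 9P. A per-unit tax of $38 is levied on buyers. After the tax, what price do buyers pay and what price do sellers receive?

Pre-tax equilibrium: P* = 92.5, Q* = 162.
Tax on buyers shifts demand to Qd = 439.5 − 3(P + 38) = 325.5 - 3P.
325.5 - 3P = -670.5 + 9P gives seller price Ps = 83; buyers pay Pb = 83 + 38 = 121.
New quantity: Q = 439.5 − 3(121) = 76.5.

Buyers pay $121, sellers receive $83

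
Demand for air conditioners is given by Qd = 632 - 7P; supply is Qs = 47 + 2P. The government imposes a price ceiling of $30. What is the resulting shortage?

Shortage = 315

Equilibrium price would be P* = 65, so the ceiling at 30 binds.
At P = 30: Qd = 632 − 7(30) = 422, Qs = 47 + 2(30) = 107.
Shortage = 422 − 107 = 315.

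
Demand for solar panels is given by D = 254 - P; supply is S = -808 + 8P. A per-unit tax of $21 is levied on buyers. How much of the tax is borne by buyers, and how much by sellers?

Pre-tax equilibrium: P* = 118, Q* = 136.
Tax on buyers shifts demand to D = 254 − 1(P + 21) = 233 - P.
233 - P = -808 + 8P gives seller price Ps = 347/3; buyers pay Pb = 347/3 + 21 = 410/3.
New quantity: Q = 254 − 1(410/3) = 352/3.
Buyer burden = 410/3 − 118 = 56/3; seller burden = 118 − 347/3 = 7/3.

Buyers bear 56/3, sellers bear 7/3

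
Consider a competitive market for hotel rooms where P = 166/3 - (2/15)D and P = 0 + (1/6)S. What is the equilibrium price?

P* = 830/27

Set the two price expressions equal: 166/3 - (2/15)Q = 0 + (1/6)Q.
166/3 = 0.3Q, so Q* = 1660/9.
P* = 166/3 − (2/15)(1660/9) = 830/27.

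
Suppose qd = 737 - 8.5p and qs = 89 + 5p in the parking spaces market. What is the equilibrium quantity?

Set qd = qs: 737 - 8.5p = 89 + 5p.
648 = 13.5p, so p* = 48.
q* = 737 − 8.5(48) = 329.

q* = 329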